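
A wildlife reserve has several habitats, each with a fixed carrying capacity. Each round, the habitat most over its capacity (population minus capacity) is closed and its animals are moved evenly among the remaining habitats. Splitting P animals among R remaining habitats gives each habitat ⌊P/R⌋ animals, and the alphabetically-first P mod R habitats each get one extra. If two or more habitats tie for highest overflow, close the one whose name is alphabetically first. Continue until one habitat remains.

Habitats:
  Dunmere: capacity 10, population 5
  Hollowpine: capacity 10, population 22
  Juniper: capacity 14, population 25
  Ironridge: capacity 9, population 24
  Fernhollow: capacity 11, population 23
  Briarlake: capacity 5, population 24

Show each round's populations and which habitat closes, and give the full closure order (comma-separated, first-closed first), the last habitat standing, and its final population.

Closure order: Briarlake, Ironridge, Fernhollow, Hollowpine, Juniper
Last habitat: Dunmere with 123 animals

Round 1: Briarlake=24 Dunmere=5 Fernhollow=23 Hollowpine=22 Ironridge=24 Juniper=25 → close Briarlake (overflow 19)
  24÷5 = 4 each, +1 to first 4
Round 2: Dunmere=10 Fernhollow=28 Hollowpine=27 Ironridge=29 Juniper=29 → close Ironridge (overflow 20)
  29÷4 = 7 each, +1 to first 1
Round 3: Dunmere=18 Fernhollow=35 Hollowpine=34 Juniper=36 → close Fernhollow (overflow 24)
  35÷3 = 11 each, +1 to first 2
Round 4: Dunmere=30 Hollowpine=46 Juniper=47 → close Hollowpine (overflow 36)
  46÷2 = 23 each, +1 to first 0
Round 5: Dunmere=53 Juniper=70 → close Juniper (overflow 56)
  70÷1 = 70 each, +1 to first 0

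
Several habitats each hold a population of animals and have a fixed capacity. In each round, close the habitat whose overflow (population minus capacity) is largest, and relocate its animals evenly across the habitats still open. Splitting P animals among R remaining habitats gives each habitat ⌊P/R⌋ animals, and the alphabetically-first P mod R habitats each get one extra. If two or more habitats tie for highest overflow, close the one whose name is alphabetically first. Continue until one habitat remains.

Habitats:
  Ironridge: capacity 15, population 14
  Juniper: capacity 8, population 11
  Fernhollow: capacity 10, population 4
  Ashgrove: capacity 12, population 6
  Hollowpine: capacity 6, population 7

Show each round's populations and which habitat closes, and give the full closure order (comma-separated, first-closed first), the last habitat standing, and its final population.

Closure order: Juniper, Hollowpine, Ironridge, Ashgrove
Last habitat: Fernhollow with 42 animals

Round 1: Ashgrove=6 Fernhollow=4 Hollowpine=7 Ironridge=14 Juniper=11 → close Juniper (overflow 3)
  11÷4 = 2 each, +1 to first 3
Round 2: Ashgrove=9 Fernhollow=7 Hollowpine=10 Ironridge=16 → close Hollowpine (overflow 4)
  10÷3 = 3 each, +1 to first 1
Round 3: Ashgrove=13 Fernhollow=10 Ironridge=19 → close Ironridge (overflow 4)
  19÷2 = 9 each, +1 to first 1
Round 4: Ashgrove=23 Fernhollow=19 → close Ashgrove (overflow 11)
  23÷1 = 23 each, +1 to first 0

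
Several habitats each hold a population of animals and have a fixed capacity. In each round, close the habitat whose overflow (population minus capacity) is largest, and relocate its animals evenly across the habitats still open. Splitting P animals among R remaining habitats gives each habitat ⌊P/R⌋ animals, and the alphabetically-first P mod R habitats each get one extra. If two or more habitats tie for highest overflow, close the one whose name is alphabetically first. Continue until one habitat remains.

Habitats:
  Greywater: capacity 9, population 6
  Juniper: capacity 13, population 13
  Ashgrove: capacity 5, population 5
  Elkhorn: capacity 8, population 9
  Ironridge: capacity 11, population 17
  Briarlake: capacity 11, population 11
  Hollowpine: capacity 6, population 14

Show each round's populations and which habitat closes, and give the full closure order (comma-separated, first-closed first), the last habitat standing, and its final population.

Closure order: Hollowpine, Ironridge, Ashgrove, Briarlake, Elkhorn, Juniper
Last habitat: Greywater with 75 animals

Round 1: Ashgrove=5 Briarlake=11 Elkhorn=9 Greywater=6 Hollowpine=14 Ironridge=17 Juniper=13 → close Hollowpine (overflow 8)
  14÷6 = 2 each, +1 to first 2
Round 2: Ashgrove=8 Briarlake=14 Elkhorn=11 Greywater=8 Ironridge=19 Juniper=15 → close Ironridge (overflow 8)
  19÷5 = 3 each, +1 to first 4
Round 3: Ashgrove=12 Briarlake=18 Elkhorn=15 Greywater=12 Juniper=18 → close Ashgrove (overflow 7)
  12÷4 = 3 each, +1 to first 0
Round 4: Briarlake=21 Elkhorn=18 Greywater=15 Juniper=21 → close Briarlake (overflow 10)
  21÷3 = 7 each, +1 to first 0
Round 5: Elkhorn=25 Greywater=22 Juniper=28 → close Elkhorn (overflow 17)
  25÷2 = 12 each, +1 to first 1
Round 6: Greywater=35 Juniper=40 → close Juniper (overflow 27)
  40÷1 = 40 each, +1 to first 0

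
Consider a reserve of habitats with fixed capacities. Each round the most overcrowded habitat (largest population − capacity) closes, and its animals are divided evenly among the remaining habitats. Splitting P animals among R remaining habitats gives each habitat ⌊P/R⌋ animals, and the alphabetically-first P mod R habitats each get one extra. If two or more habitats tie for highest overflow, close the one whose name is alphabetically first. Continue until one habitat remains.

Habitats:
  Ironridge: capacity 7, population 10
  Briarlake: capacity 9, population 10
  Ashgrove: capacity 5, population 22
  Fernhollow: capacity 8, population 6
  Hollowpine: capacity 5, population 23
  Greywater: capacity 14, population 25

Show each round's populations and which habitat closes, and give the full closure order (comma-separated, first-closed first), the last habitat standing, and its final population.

Closure order: Hollowpine, Ashgrove, Greywater, Briarlake, Ironridge
Last habitat: Fernhollow with 96 animals

Round 1: Ashgrove=22 Briarlake=10 Fernhollow=6 Greywater=25 Hollowpine=23 Ironridge=10 → close Hollowpine (overflow 18)
  23÷5 = 4 each, +1 to first 3
Round 2: Ashgrove=27 Briarlake=15 Fernhollow=11 Greywater=29 Ironridge=14 → close Ashgrove (overflow 22)
  27÷4 = 6 each, +1 to first 3
Round 3: Briarlake=22 Fernhollow=18 Greywater=36 Ironridge=20 → close Greywater (overflow 22)
  36÷3 = 12 each, +1 to first 0
Round 4: Briarlake=34 Fernhollow=30 Ironridge=32 → close Briarlake (overflow 25)
  34÷2 = 17 each, +1 to first 0
Round 5: Fernhollow=47 Ironridge=49 → close Ironridge (overflow 42)
  49÷1 = 49 each, +1 to first 0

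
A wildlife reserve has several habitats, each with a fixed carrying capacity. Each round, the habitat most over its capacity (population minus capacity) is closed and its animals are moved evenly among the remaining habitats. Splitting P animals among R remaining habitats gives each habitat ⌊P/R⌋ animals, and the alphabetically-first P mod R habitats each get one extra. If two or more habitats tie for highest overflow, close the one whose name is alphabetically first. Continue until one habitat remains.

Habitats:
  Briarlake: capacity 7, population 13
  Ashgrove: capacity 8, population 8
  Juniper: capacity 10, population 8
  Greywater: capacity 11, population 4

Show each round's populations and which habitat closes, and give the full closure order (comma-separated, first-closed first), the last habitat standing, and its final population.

Closure order: Briarlake, Ashgrove, Juniper
Last habitat: Greywater with 33 animals

Round 1: Ashgrove=8 Briarlake=13 Greywater=4 Juniper=8 → close Briarlake (overflow 6)
  13÷3 = 4 each, +1 to first 1
Round 2: Ashgrove=13 Greywater=8 Juniper=12 → close Ashgrove (overflow 5)
  13÷2 = 6 each, +1 to first 1
Round 3: Greywater=15 Juniper=18 → close Juniper (overflow 8)
  18÷1 = 18 each, +1 to first 0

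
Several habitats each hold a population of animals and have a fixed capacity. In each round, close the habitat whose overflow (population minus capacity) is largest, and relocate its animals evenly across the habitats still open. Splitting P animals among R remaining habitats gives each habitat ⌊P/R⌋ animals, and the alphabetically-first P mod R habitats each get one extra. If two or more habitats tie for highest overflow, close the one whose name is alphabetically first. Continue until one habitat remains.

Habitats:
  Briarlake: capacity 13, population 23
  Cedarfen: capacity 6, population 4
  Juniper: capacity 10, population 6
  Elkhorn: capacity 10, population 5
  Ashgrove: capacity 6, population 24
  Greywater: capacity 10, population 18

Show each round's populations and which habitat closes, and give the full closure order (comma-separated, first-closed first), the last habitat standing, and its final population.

Closure order: Ashgrove, Briarlake, Greywater, Cedarfen, Elkhorn
Last habitat: Juniper with 80 animals

Round 1: Ashgrove=24 Briarlake=23 Cedarfen=4 Elkhorn=5 Greywater=18 Juniper=6 → close Ashgrove (overflow 18)
  24÷5 = 4 each, +1 to first 4
Round 2: Briarlake=28 Cedarfen=9 Elkhorn=10 Greywater=23 Juniper=10 → close Briarlake (overflow 15)
  28÷4 = 7 each, +1 to first 0
Round 3: Cedarfen=16 Elkhorn=17 Greywater=30 Juniper=17 → close Greywater (overflow 20)
  30÷3 = 10 each, +1 to first 0
Round 4: Cedarfen=26 Elkhorn=27 Juniper=27 → close Cedarfen (overflow 20)
  26÷2 = 13 each, +1 to first 0
Round 5: Elkhorn=40 Juniper=40 → close Elkhorn (overflow 30)
  40÷1 = 40 each, +1 to first 0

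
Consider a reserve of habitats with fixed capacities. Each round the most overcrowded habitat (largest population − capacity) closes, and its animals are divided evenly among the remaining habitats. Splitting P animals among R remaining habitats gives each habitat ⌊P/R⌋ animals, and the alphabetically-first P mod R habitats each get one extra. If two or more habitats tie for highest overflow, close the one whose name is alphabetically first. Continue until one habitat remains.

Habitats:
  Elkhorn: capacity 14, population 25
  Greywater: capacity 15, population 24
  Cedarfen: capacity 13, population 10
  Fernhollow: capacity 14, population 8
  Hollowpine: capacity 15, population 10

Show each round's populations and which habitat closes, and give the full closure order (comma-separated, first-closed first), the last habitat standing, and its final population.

Round 1: Cedarfen=10 Elkhorn=25 Fernhollow=8 Greywater=24 Hollowpine=10 → close Elkhorn (overflow 11)
  25÷4 = 6 each, +1 to first 1
Round 2: Cedarfen=17 Fernhollow=14 Greywater=30 Hollowpine=16 → close Greywater (overflow 15)
  30÷3 = 10 each, +1 to first 0
Round 3: Cedarfen=27 Fernhollow=24 Hollowpine=26 → close Cedarfen (overflow 14)
  27÷2 = 13 each, +1 to first 1
Round 4: Fernhollow=38 Hollowpine=39 → close Fernhollow (overflow 24)
  38÷1 = 38 each, +1 to first 0

Closure order: Elkhorn, Greywater, Cedarfen, Fernhollow
Last habitat: Hollowpine with 77 animals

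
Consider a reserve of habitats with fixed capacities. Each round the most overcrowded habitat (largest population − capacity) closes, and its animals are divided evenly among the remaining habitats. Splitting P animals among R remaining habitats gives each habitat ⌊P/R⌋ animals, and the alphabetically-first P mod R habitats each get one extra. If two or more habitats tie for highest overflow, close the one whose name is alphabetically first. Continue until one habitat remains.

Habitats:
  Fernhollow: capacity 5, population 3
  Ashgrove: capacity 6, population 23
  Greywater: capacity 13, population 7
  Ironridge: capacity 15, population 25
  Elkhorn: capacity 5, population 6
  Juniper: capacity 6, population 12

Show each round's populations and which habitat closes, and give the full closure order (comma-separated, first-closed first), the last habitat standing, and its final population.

Round 1: Ashgrove=23 Elkhorn=6 Fernhollow=3 Greywater=7 Ironridge=25 Juniper=12 → close Ashgrove (overflow 17)
  23÷5 = 4 each, +1 to first 3
Round 2: Elkhorn=11 Fernhollow=8 Greywater=12 Ironridge=29 Juniper=16 → close Ironridge (overflow 14)
  29÷4 = 7 each, +1 to first 1
Round 3: Elkhorn=19 Fernhollow=15 Greywater=19 Juniper=23 → close Juniper (overflow 17)
  23÷3 = 7 each, +1 to first 2
Round 4: Elkhorn=27 Fernhollow=23 Greywater=26 → close Elkhorn (overflow 22)
  27÷2 = 13 each, +1 to first 1
Round 5: Fernhollow=37 Greywater=39 → close Fernhollow (overflow 32)
  37÷1 = 37 each, +1 to first 0

Closure order: Ashgrove, Ironridge, Juniper, Elkhorn, Fernhollow
Last habitat: Greywater with 76 animals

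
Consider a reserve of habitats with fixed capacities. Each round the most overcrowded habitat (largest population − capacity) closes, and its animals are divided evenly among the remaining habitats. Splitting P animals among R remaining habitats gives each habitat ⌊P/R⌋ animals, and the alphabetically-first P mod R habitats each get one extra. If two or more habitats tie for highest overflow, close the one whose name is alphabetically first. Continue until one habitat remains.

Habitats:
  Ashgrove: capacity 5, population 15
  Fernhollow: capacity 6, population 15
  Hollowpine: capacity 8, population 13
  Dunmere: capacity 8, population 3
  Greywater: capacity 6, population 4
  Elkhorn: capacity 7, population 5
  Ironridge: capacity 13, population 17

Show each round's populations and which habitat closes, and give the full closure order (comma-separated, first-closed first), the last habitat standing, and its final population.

Round 1: Ashgrove=15 Dunmere=3 Elkhorn=5 Fernhollow=15 Greywater=4 Hollowpine=13 Ironridge=17 → close Ashgrove (overflow 10)
  15÷6 = 2 each, +1 to first 3
Round 2: Dunmere=6 Elkhorn=8 Fernhollow=18 Greywater=6 Hollowpine=15 Ironridge=19 → close Fernhollow (overflow 12)
  18÷5 = 3 each, +1 to first 3
Round 3: Dunmere=10 Elkhorn=12 Greywater=10 Hollowpine=18 Ironridge=22 → close Hollowpine (overflow 10)
  18÷4 = 4 each, +1 to first 2
Round 4: Dunmere=15 Elkhorn=17 Greywater=14 Ironridge=26 → close Ironridge (overflow 13)
  26÷3 = 8 each, +1 to first 2
Round 5: Dunmere=24 Elkhorn=26 Greywater=22 → close Elkhorn (overflow 19)
  26÷2 = 13 each, +1 to first 0
Round 6: Dunmere=37 Greywater=35 → close Dunmere (overflow 29)
  37÷1 = 37 each, +1 to first 0

Closure order: Ashgrove, Fernhollow, Hollowpine, Ironridge, Elkhorn, Dunmere
Last habitat: Greywater with 72 animals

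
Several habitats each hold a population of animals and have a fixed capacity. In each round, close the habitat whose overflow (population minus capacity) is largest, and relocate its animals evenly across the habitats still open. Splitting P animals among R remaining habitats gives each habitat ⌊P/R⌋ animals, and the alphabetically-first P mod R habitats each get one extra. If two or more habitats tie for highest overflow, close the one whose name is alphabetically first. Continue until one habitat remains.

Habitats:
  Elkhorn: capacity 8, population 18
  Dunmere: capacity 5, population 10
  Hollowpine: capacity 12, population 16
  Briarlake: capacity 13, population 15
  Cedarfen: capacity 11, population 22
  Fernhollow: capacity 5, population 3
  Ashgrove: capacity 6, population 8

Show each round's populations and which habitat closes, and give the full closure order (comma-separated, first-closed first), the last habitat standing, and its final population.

Round 1: Ashgrove=8 Briarlake=15 Cedarfen=22 Dunmere=10 Elkhorn=18 Fernhollow=3 Hollowpine=16 → close Cedarfen (overflow 11)
  22÷6 = 3 each, +1 to first 4
Round 2: Ashgrove=12 Briarlake=19 Dunmere=14 Elkhorn=22 Fernhollow=6 Hollowpine=19 → close Elkhorn (overflow 14)
  22÷5 = 4 each, +1 to first 2
Round 3: Ashgrove=17 Briarlake=24 Dunmere=18 Fernhollow=10 Hollowpine=23 → close Dunmere (overflow 13)
  18÷4 = 4 each, +1 to first 2
Round 4: Ashgrove=22 Briarlake=29 Fernhollow=14 Hollowpine=27 → close Ashgrove (overflow 16)
  22÷3 = 7 each, +1 to first 1
Round 5: Briarlake=37 Fernhollow=21 Hollowpine=34 → close Briarlake (overflow 24)
  37÷2 = 18 each, +1 to first 1
Round 6: Fernhollow=40 Hollowpine=52 → close Hollowpine (overflow 40)
  52÷1 = 52 each, +1 to first 0

Closure order: Cedarfen, Elkhorn, Dunmere, Ashgrove, Briarlake, Hollowpine
Last habitat: Fernhollow with 92 animals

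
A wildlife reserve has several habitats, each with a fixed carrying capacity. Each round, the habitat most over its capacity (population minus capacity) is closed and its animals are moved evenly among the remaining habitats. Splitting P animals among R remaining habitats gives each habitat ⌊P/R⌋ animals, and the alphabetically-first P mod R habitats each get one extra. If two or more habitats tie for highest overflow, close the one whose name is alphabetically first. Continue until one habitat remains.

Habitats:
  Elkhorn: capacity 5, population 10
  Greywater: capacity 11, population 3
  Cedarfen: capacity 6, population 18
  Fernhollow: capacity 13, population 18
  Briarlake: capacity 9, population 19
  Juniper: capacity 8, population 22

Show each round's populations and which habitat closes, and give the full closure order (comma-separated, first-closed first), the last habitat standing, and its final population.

Round 1: Briarlake=19 Cedarfen=18 Elkhorn=10 Fernhollow=18 Greywater=3 Juniper=22 → close Juniper (overflow 14)
  22÷5 = 4 each, +1 to first 2
Round 2: Briarlake=24 Cedarfen=23 Elkhorn=14 Fernhollow=22 Greywater=7 → close Cedarfen (overflow 17)
  23÷4 = 5 each, +1 to first 3
Round 3: Briarlake=30 Elkhorn=20 Fernhollow=28 Greywater=12 → close Briarlake (overflow 21)
  30÷3 = 10 each, +1 to first 0
Round 4: Elkhorn=30 Fernhollow=38 Greywater=22 → close Elkhorn (overflow 25)
  30÷2 = 15 each, +1 to first 0
Round 5: Fernhollow=53 Greywater=37 → close Fernhollow (overflow 40)
  53÷1 = 53 each, +1 to first 0

Closure order: Juniper, Cedarfen, Briarlake, Elkhorn, Fernhollow
Last habitat: Greywater with 90 animals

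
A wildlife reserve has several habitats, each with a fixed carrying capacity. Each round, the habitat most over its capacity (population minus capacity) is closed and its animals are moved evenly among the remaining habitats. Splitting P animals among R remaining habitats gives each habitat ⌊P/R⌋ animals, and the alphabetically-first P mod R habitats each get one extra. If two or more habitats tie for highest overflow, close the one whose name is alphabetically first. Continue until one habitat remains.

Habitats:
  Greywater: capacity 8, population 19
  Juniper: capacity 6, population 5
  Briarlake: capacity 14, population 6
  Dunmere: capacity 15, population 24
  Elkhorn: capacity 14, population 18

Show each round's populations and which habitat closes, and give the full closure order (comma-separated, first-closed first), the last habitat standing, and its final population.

Round 1: Briarlake=6 Dunmere=24 Elkhorn=18 Greywater=19 Juniper=5 → close Greywater (overflow 11)
  19÷4 = 4 each, +1 to first 3
Round 2: Briarlake=11 Dunmere=29 Elkhorn=23 Juniper=9 → close Dunmere (overflow 14)
  29÷3 = 9 each, +1 to first 2
Round 3: Briarlake=21 Elkhorn=33 Juniper=18 → close Elkhorn (overflow 19)
  33÷2 = 16 each, +1 to first 1
Round 4: Briarlake=38 Juniper=34 → close Juniper (overflow 28)
  34÷1 = 34 each, +1 to first 0

Closure order: Greywater, Dunmere, Elkhorn, Juniper
Last habitat: Briarlake with 72 animals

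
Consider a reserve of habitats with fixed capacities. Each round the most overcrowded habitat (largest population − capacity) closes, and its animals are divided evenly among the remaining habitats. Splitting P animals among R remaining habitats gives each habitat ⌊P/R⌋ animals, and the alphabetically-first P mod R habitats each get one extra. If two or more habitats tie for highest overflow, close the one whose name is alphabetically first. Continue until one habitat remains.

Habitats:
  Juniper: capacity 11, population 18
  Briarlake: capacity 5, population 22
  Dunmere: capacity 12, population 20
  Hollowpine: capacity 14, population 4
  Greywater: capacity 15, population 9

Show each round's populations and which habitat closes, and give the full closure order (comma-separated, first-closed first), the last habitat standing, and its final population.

Round 1: Briarlake=22 Dunmere=20 Greywater=9 Hollowpine=4 Juniper=18 → close Briarlake (overflow 17)
  22÷4 = 5 each, +1 to first 2
Round 2: Dunmere=26 Greywater=15 Hollowpine=9 Juniper=23 → close Dunmere (overflow 14)
  26÷3 = 8 each, +1 to first 2
Round 3: Greywater=24 Hollowpine=18 Juniper=31 → close Juniper (overflow 20)
  31÷2 = 15 each, +1 to first 1
Round 4: Greywater=40 Hollowpine=33 → close Greywater (overflow 25)
  40÷1 = 40 each, +1 to first 0

Closure order: Briarlake, Dunmere, Juniper, Greywater
Last habitat: Hollowpine with 73 animals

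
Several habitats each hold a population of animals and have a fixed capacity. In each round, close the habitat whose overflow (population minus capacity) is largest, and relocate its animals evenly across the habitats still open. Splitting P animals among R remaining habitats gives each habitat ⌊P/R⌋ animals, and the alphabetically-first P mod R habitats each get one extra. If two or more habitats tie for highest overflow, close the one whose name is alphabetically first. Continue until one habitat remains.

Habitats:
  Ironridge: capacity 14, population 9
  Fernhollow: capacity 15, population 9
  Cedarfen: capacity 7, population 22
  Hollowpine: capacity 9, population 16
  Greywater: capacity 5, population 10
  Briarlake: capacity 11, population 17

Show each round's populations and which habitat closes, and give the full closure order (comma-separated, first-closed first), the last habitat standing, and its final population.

Round 1: Briarlake=17 Cedarfen=22 Fernhollow=9 Greywater=10 Hollowpine=16 Ironridge=9 → close Cedarfen (overflow 15)
  22÷5 = 4 each, +1 to first 2
Round 2: Briarlake=22 Fernhollow=14 Greywater=14 Hollowpine=20 Ironridge=13 → close Briarlake (overflow 11)
  22÷4 = 5 each, +1 to first 2
Round 3: Fernhollow=20 Greywater=20 Hollowpine=25 Ironridge=18 → close Hollowpine (overflow 16)
  25÷3 = 8 each, +1 to first 1
Round 4: Fernhollow=29 Greywater=28 Ironridge=26 → close Greywater (overflow 23)
  28÷2 = 14 each, +1 to first 0
Round 5: Fernhollow=43 Ironridge=40 → close Fernhollow (overflow 28)
  43÷1 = 43 each, +1 to first 0

Closure order: Cedarfen, Briarlake, Hollowpine, Greywater, Fernhollow
Last habitat: Ironridge with 83 animals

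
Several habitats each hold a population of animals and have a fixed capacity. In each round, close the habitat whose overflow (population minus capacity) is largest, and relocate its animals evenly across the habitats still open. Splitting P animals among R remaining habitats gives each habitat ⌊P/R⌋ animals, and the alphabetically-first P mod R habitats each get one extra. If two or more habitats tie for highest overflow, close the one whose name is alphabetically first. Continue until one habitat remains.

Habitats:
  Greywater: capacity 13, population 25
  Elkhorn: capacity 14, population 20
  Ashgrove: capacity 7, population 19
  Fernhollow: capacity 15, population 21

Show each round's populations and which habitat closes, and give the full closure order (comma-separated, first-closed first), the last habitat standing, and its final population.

Round 1: Ashgrove=19 Elkhorn=20 Fernhollow=21 Greywater=25 → close Ashgrove (overflow 12)
  19÷3 = 6 each, +1 to first 1
Round 2: Elkhorn=27 Fernhollow=27 Greywater=31 → close Greywater (overflow 18)
  31÷2 = 15 each, +1 to first 1
Round 3: Elkhorn=43 Fernhollow=42 → close Elkhorn (overflow 29)
  43÷1 = 43 each, +1 to first 0

Closure order: Ashgrove, Greywater, Elkhorn
Last habitat: Fernhollow with 85 animals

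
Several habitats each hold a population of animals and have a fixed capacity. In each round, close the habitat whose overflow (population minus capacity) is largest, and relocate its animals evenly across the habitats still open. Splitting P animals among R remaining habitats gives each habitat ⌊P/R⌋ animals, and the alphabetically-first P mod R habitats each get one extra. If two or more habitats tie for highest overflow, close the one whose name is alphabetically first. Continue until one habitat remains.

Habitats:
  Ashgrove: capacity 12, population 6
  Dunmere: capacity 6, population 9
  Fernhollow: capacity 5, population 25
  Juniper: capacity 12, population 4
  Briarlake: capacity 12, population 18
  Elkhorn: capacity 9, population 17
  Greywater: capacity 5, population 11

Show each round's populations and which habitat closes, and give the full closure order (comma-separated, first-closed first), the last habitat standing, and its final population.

Round 1: Ashgrove=6 Briarlake=18 Dunmere=9 Elkhorn=17 Fernhollow=25 Greywater=11 Juniper=4 → close Fernhollow (overflow 20)
  25÷6 = 4 each, +1 to first 1
Round 2: Ashgrove=11 Briarlake=22 Dunmere=13 Elkhorn=21 Greywater=15 Juniper=8 → close Elkhorn (overflow 12)
  21÷5 = 4 each, +1 to first 1
Round 3: Ashgrove=16 Briarlake=26 Dunmere=17 Greywater=19 Juniper=12 → close Briarlake (overflow 14)
  26÷4 = 6 each, +1 to first 2
Round 4: Ashgrove=23 Dunmere=24 Greywater=25 Juniper=18 → close Greywater (overflow 20)
  25÷3 = 8 each, +1 to first 1
Round 5: Ashgrove=32 Dunmere=32 Juniper=26 → close Dunmere (overflow 26)
  32÷2 = 16 each, +1 to first 0
Round 6: Ashgrove=48 Juniper=42 → close Ashgrove (overflow 36)
  48÷1 = 48 each, +1 to first 0

Closure order: Fernhollow, Elkhorn, Briarlake, Greywater, Dunmere, Ashgrove
Last habitat: Juniper with 90 animals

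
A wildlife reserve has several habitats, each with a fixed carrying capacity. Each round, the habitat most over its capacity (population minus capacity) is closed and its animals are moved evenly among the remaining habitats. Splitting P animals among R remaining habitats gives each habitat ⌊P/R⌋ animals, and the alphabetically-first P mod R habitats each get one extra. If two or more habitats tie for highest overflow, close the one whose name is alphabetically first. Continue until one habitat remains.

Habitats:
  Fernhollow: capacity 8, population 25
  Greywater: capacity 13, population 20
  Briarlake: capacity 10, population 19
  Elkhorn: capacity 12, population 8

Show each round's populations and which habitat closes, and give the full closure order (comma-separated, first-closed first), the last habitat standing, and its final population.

Round 1: Briarlake=19 Elkhorn=8 Fernhollow=25 Greywater=20 → close Fernhollow (overflow 17)
  25÷3 = 8 each, +1 to first 1
Round 2: Briarlake=28 Elkhorn=16 Greywater=28 → close Briarlake (overflow 18)
  28÷2 = 14 each, +1 to first 0
Round 3: Elkhorn=30 Greywater=42 → close Greywater (overflow 29)
  42÷1 = 42 each, +1 to first 0

Closure order: Fernhollow, Briarlake, Greywater
Last habitat: Elkhorn with 72 animals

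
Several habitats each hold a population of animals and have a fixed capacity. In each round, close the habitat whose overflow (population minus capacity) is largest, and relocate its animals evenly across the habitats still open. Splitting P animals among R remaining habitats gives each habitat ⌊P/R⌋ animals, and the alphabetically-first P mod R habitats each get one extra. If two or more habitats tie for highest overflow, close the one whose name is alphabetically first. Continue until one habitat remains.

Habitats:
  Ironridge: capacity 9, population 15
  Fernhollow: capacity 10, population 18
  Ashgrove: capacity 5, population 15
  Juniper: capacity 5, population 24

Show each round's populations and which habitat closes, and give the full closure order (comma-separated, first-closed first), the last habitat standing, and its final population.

Round 1: Ashgrove=15 Fernhollow=18 Ironridge=15 Juniper=24 → close Juniper (overflow 19)
  24÷3 = 8 each, +1 to first 0
Round 2: Ashgrove=23 Fernhollow=26 Ironridge=23 → close Ashgrove (overflow 18)
  23÷2 = 11 each, +1 to first 1
Round 3: Fernhollow=38 Ironridge=34 → close Fernhollow (overflow 28)
  38÷1 = 38 each, +1 to first 0

Closure order: Juniper, Ashgrove, Fernhollow
Last habitat: Ironridge with 72 animals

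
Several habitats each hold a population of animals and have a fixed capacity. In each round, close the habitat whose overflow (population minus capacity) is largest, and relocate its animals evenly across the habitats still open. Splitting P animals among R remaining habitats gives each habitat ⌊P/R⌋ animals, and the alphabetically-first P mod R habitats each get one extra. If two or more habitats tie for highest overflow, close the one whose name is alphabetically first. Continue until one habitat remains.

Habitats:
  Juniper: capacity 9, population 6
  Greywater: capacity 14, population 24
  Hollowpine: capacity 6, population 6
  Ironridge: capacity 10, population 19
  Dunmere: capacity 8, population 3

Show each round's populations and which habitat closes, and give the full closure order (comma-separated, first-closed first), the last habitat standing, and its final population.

Round 1: Dunmere=3 Greywater=24 Hollowpine=6 Ironridge=19 Juniper=6 → close Greywater (overflow 10)
  24÷4 = 6 each, +1 to first 0
Round 2: Dunmere=9 Hollowpine=12 Ironridge=25 Juniper=12 → close Ironridge (overflow 15)
  25÷3 = 8 each, +1 to first 1
Round 3: Dunmere=18 Hollowpine=20 Juniper=20 → close Hollowpine (overflow 14)
  20÷2 = 10 each, +1 to first 0
Round 4: Dunmere=28 Juniper=30 → close Juniper (overflow 21)
  30÷1 = 30 each, +1 to first 0

Closure order: Greywater, Ironridge, Hollowpine, Juniper
Last habitat: Dunmere with 58 animals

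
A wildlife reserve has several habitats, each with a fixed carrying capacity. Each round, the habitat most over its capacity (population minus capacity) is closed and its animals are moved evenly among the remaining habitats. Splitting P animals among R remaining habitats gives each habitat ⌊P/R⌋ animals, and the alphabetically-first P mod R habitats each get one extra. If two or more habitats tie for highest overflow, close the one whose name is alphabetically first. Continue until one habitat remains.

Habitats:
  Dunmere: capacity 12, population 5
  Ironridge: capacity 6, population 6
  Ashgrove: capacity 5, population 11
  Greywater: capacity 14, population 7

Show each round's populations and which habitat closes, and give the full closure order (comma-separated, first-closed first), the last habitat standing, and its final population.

Round 1: Ashgrove=11 Dunmere=5 Greywater=7 Ironridge=6 → close Ashgrove (overflow 6)
  11÷3 = 3 each, +1 to first 2
Round 2: Dunmere=9 Greywater=11 Ironridge=9 → close Ironridge (overflow 3)
  9÷2 = 4 each, +1 to first 1
Round 3: Dunmere=14 Greywater=15 → close Dunmere (overflow 2)
  14÷1 = 14 each, +1 to first 0

Closure order: Ashgrove, Ironridge, Dunmere
Last habitat: Greywater with 29 animals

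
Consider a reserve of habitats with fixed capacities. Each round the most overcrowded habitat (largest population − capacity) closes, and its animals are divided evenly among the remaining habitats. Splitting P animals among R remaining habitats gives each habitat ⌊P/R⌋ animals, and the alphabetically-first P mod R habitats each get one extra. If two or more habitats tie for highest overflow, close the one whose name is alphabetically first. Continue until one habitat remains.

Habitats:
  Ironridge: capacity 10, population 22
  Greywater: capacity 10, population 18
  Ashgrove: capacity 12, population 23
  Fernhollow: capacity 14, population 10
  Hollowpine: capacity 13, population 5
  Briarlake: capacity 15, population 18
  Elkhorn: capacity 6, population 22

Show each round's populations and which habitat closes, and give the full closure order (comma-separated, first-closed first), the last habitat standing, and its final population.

Closure order: Elkhorn, Ashgrove, Ironridge, Greywater, Briarlake, Fernhollow
Last habitat: Hollowpine with 118 animals

Round 1: Ashgrove=23 Briarlake=18 Elkhorn=22 Fernhollow=10 Greywater=18 Hollowpine=5 Ironridge=22 → close Elkhorn (overflow 16)
  22÷6 = 3 each, +1 to first 4
Round 2: Ashgrove=27 Briarlake=22 Fernhollow=14 Greywater=22 Hollowpine=8 Ironridge=25 → close Ashgrove (overflow 15)
  27÷5 = 5 each, +1 to first 2
Round 3: Briarlake=28 Fernhollow=20 Greywater=27 Hollowpine=13 Ironridge=30 → close Ironridge (overflow 20)
  30÷4 = 7 each, +1 to first 2
Round 4: Briarlake=36 Fernhollow=28 Greywater=34 Hollowpine=20 → close Greywater (overflow 24)
  34÷3 = 11 each, +1 to first 1
Round 5: Briarlake=48 Fernhollow=39 Hollowpine=31 → close Briarlake (overflow 33)
  48÷2 = 24 each, +1 to first 0
Round 6: Fernhollow=63 Hollowpine=55 → close Fernhollow (overflow 49)
  63÷1 = 63 each, +1 to first 0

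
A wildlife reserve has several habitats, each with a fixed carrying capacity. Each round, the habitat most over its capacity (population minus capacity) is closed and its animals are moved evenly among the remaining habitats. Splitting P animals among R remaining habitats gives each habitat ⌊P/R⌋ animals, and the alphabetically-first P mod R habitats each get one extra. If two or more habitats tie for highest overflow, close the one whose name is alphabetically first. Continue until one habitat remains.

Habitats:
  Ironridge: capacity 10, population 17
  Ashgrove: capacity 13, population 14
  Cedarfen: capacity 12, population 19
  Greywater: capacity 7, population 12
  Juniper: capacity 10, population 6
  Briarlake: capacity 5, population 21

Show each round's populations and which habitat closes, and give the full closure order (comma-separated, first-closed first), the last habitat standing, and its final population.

Closure order: Briarlake, Cedarfen, Ironridge, Greywater, Ashgrove
Last habitat: Juniper with 89 animals

Round 1: Ashgrove=14 Briarlake=21 Cedarfen=19 Greywater=12 Ironridge=17 Juniper=6 → close Briarlake (overflow 16)
  21÷5 = 4 each, +1 to first 1
Round 2: Ashgrove=19 Cedarfen=23 Greywater=16 Ironridge=21 Juniper=10 → close Cedarfen (overflow 11)
  23÷4 = 5 each, +1 to first 3
Round 3: Ashgrove=25 Greywater=22 Ironridge=27 Juniper=15 → close Ironridge (overflow 17)
  27÷3 = 9 each, +1 to first 0
Round 4: Ashgrove=34 Greywater=31 Juniper=24 → close Greywater (overflow 24)
  31÷2 = 15 each, +1 to first 1
Round 5: Ashgrove=50 Juniper=39 → close Ashgrove (overflow 37)
  50÷1 = 50 each, +1 to first 0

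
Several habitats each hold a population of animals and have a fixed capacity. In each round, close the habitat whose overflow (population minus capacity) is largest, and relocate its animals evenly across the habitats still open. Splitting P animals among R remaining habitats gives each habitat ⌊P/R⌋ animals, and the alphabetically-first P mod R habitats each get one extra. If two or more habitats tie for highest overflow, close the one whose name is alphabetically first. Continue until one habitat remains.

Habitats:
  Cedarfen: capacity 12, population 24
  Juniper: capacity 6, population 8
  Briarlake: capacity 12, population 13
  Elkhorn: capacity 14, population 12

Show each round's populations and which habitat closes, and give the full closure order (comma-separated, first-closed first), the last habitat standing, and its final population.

Round 1: Briarlake=13 Cedarfen=24 Elkhorn=12 Juniper=8 → close Cedarfen (overflow 12)
  24÷3 = 8 each, +1 to first 0
Round 2: Briarlake=21 Elkhorn=20 Juniper=16 → close Juniper (overflow 10)
  16÷2 = 8 each, +1 to first 0
Round 3: Briarlake=29 Elkhorn=28 → close Briarlake (overflow 17)
  29÷1 = 29 each, +1 to first 0

Closure order: Cedarfen, Juniper, Briarlake
Last habitat: Elkhorn with 57 animals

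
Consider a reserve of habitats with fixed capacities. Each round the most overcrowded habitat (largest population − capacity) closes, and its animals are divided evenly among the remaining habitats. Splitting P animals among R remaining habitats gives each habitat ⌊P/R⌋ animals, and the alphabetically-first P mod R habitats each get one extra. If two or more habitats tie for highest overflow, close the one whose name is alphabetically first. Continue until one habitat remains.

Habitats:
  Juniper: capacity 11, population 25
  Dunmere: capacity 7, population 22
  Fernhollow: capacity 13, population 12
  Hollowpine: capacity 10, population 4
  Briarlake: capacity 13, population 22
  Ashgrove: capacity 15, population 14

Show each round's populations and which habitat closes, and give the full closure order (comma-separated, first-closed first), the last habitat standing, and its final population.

Round 1: Ashgrove=14 Briarlake=22 Dunmere=22 Fernhollow=12 Hollowpine=4 Juniper=25 → close Dunmere (overflow 15)
  22÷5 = 4 each, +1 to first 2
Round 2: Ashgrove=19 Briarlake=27 Fernhollow=16 Hollowpine=8 Juniper=29 → close Juniper (overflow 18)
  29÷4 = 7 each, +1 to first 1
Round 3: Ashgrove=27 Briarlake=34 Fernhollow=23 Hollowpine=15 → close Briarlake (overflow 21)
  34÷3 = 11 each, +1 to first 1
Round 4: Ashgrove=39 Fernhollow=34 Hollowpine=26 → close Ashgrove (overflow 24)
  39÷2 = 19 each, +1 to first 1
Round 5: Fernhollow=54 Hollowpine=45 → close Fernhollow (overflow 41)
  54÷1 = 54 each, +1 to first 0

Closure order: Dunmere, Juniper, Briarlake, Ashgrove, Fernhollow
Last habitat: Hollowpine with 99 animals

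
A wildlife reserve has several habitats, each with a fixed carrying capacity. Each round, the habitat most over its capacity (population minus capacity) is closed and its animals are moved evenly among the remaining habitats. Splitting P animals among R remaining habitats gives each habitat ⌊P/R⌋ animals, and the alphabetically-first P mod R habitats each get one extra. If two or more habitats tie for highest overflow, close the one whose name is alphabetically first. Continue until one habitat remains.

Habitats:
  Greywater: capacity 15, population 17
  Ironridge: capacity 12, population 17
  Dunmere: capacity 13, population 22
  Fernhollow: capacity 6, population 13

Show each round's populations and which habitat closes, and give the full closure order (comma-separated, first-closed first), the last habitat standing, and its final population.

Closure order: Dunmere, Fernhollow, Ironridge
Last habitat: Greywater with 69 animals

Round 1: Dunmere=22 Fernhollow=13 Greywater=17 Ironridge=17 → close Dunmere (overflow 9)
  22÷3 = 7 each, +1 to first 1
Round 2: Fernhollow=21 Greywater=24 Ironridge=24 → close Fernhollow (overflow 15)
  21÷2 = 10 each, +1 to first 1
Round 3: Greywater=35 Ironridge=34 → close Ironridge (overflow 22)
  34÷1 = 34 each, +1 to first 0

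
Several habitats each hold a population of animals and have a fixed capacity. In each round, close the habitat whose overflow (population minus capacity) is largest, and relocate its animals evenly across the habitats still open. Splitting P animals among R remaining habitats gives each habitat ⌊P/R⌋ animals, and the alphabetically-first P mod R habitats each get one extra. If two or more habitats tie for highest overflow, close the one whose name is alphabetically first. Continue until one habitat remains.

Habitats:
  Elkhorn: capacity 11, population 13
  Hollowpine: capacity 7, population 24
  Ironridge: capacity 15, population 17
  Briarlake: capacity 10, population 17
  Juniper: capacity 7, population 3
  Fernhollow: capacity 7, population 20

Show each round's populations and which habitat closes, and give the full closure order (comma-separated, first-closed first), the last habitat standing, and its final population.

Closure order: Hollowpine, Fernhollow, Briarlake, Elkhorn, Ironridge
Last habitat: Juniper with 94 animals

Round 1: Briarlake=17 Elkhorn=13 Fernhollow=20 Hollowpine=24 Ironridge=17 Juniper=3 → close Hollowpine (overflow 17)
  24÷5 = 4 each, +1 to first 4
Round 2: Briarlake=22 Elkhorn=18 Fernhollow=25 Ironridge=22 Juniper=7 → close Fernhollow (overflow 18)
  25÷4 = 6 each, +1 to first 1
Round 3: Briarlake=29 Elkhorn=24 Ironridge=28 Juniper=13 → close Briarlake (overflow 19)
  29÷3 = 9 each, +1 to first 2
Round 4: Elkhorn=34 Ironridge=38 Juniper=22 → close Elkhorn (overflow 23)
  34÷2 = 17 each, +1 to first 0
Round 5: Ironridge=55 Juniper=39 → close Ironridge (overflow 40)
  55÷1 = 55 each, +1 to first 0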